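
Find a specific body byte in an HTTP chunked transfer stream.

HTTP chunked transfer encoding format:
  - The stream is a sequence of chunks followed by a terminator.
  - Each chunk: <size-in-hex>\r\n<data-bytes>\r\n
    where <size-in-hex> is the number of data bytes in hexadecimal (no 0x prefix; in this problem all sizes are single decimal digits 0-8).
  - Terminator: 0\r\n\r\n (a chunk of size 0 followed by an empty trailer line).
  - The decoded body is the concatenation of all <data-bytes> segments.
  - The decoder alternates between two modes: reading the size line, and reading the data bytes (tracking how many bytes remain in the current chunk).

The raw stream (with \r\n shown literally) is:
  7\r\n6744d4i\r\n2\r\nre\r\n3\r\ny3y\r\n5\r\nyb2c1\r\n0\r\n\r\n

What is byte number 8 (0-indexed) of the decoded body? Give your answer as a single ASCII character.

Chunk 1: stream[0..1]='7' size=0x7=7, data at stream[3..10]='6744d4i' -> body[0..7], body so far='6744d4i'
Chunk 2: stream[12..13]='2' size=0x2=2, data at stream[15..17]='re' -> body[7..9], body so far='6744d4ire'
Chunk 3: stream[19..20]='3' size=0x3=3, data at stream[22..25]='y3y' -> body[9..12], body so far='6744d4irey3y'
Chunk 4: stream[27..28]='5' size=0x5=5, data at stream[30..35]='yb2c1' -> body[12..17], body so far='6744d4irey3yyb2c1'
Chunk 5: stream[37..38]='0' size=0 (terminator). Final body='6744d4irey3yyb2c1' (17 bytes)
Body byte 8 = 'e'

Answer: e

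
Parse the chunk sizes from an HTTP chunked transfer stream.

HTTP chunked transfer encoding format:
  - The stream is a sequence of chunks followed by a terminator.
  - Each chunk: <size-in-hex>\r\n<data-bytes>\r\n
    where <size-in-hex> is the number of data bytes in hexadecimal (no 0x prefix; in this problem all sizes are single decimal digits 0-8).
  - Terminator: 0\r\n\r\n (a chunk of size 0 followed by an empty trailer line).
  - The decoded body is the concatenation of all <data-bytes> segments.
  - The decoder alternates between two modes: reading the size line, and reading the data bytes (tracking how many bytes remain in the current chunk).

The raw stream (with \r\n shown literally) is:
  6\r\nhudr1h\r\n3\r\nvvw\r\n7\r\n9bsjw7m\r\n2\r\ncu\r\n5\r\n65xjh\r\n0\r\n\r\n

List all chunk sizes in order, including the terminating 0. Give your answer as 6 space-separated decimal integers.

Chunk 1: stream[0..1]='6' size=0x6=6, data at stream[3..9]='hudr1h' -> body[0..6], body so far='hudr1h'
Chunk 2: stream[11..12]='3' size=0x3=3, data at stream[14..17]='vvw' -> body[6..9], body so far='hudr1hvvw'
Chunk 3: stream[19..20]='7' size=0x7=7, data at stream[22..29]='9bsjw7m' -> body[9..16], body so far='hudr1hvvw9bsjw7m'
Chunk 4: stream[31..32]='2' size=0x2=2, data at stream[34..36]='cu' -> body[16..18], body so far='hudr1hvvw9bsjw7mcu'
Chunk 5: stream[38..39]='5' size=0x5=5, data at stream[41..46]='65xjh' -> body[18..23], body so far='hudr1hvvw9bsjw7mcu65xjh'
Chunk 6: stream[48..49]='0' size=0 (terminator). Final body='hudr1hvvw9bsjw7mcu65xjh' (23 bytes)

Answer: 6 3 7 2 5 0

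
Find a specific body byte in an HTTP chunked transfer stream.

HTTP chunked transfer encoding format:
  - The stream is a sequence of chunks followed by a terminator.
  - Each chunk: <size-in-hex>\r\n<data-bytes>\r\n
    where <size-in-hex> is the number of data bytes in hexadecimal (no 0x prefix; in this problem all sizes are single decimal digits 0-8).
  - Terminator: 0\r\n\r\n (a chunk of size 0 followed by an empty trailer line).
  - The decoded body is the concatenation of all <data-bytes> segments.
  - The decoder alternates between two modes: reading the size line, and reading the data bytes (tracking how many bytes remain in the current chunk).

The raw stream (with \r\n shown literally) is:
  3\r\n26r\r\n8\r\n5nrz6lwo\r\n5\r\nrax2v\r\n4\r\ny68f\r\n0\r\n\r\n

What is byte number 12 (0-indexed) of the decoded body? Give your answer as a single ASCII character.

Chunk 1: stream[0..1]='3' size=0x3=3, data at stream[3..6]='26r' -> body[0..3], body so far='26r'
Chunk 2: stream[8..9]='8' size=0x8=8, data at stream[11..19]='5nrz6lwo' -> body[3..11], body so far='26r5nrz6lwo'
Chunk 3: stream[21..22]='5' size=0x5=5, data at stream[24..29]='rax2v' -> body[11..16], body so far='26r5nrz6lworax2v'
Chunk 4: stream[31..32]='4' size=0x4=4, data at stream[34..38]='y68f' -> body[16..20], body so far='26r5nrz6lworax2vy68f'
Chunk 5: stream[40..41]='0' size=0 (terminator). Final body='26r5nrz6lworax2vy68f' (20 bytes)
Body byte 12 = 'a'

Answer: a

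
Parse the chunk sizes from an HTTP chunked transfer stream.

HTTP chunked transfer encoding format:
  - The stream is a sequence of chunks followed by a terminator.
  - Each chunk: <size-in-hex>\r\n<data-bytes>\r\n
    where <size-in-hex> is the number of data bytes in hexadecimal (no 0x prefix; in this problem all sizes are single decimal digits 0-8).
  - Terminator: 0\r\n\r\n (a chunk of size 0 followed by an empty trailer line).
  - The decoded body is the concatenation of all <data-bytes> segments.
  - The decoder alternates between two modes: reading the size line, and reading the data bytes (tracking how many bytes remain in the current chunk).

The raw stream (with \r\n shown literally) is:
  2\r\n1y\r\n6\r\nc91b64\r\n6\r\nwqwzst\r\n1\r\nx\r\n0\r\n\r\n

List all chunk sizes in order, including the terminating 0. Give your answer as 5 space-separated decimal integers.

Answer: 2 6 6 1 0

Derivation:
Chunk 1: stream[0..1]='2' size=0x2=2, data at stream[3..5]='1y' -> body[0..2], body so far='1y'
Chunk 2: stream[7..8]='6' size=0x6=6, data at stream[10..16]='c91b64' -> body[2..8], body so far='1yc91b64'
Chunk 3: stream[18..19]='6' size=0x6=6, data at stream[21..27]='wqwzst' -> body[8..14], body so far='1yc91b64wqwzst'
Chunk 4: stream[29..30]='1' size=0x1=1, data at stream[32..33]='x' -> body[14..15], body so far='1yc91b64wqwzstx'
Chunk 5: stream[35..36]='0' size=0 (terminator). Final body='1yc91b64wqwzstx' (15 bytes)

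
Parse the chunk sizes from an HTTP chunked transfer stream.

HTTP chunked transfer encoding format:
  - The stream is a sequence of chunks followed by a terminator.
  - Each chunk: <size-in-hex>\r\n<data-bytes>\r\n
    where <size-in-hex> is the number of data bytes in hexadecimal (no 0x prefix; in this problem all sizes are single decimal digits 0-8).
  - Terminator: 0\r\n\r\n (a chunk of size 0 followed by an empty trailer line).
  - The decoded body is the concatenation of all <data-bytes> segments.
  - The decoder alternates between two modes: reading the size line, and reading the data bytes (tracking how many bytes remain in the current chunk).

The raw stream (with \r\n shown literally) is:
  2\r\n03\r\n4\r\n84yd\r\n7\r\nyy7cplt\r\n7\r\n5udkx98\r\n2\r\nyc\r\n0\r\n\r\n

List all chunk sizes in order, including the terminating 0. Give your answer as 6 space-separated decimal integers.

Chunk 1: stream[0..1]='2' size=0x2=2, data at stream[3..5]='03' -> body[0..2], body so far='03'
Chunk 2: stream[7..8]='4' size=0x4=4, data at stream[10..14]='84yd' -> body[2..6], body so far='0384yd'
Chunk 3: stream[16..17]='7' size=0x7=7, data at stream[19..26]='yy7cplt' -> body[6..13], body so far='0384ydyy7cplt'
Chunk 4: stream[28..29]='7' size=0x7=7, data at stream[31..38]='5udkx98' -> body[13..20], body so far='0384ydyy7cplt5udkx98'
Chunk 5: stream[40..41]='2' size=0x2=2, data at stream[43..45]='yc' -> body[20..22], body so far='0384ydyy7cplt5udkx98yc'
Chunk 6: stream[47..48]='0' size=0 (terminator). Final body='0384ydyy7cplt5udkx98yc' (22 bytes)

Answer: 2 4 7 7 2 0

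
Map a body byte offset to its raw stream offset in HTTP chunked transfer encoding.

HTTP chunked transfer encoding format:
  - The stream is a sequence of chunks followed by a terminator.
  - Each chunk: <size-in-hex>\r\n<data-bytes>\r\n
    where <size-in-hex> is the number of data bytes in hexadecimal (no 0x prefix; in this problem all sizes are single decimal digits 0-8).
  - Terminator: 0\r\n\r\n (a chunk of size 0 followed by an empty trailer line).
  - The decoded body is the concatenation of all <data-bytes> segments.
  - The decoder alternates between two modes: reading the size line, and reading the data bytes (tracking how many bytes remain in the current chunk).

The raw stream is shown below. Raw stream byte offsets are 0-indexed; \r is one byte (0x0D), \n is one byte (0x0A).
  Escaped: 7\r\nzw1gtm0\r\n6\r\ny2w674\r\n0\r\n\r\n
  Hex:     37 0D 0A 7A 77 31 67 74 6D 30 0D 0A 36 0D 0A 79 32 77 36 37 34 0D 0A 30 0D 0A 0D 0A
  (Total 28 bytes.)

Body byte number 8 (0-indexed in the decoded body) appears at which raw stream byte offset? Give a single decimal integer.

Chunk 1: stream[0..1]='7' size=0x7=7, data at stream[3..10]='zw1gtm0' -> body[0..7], body so far='zw1gtm0'
Chunk 2: stream[12..13]='6' size=0x6=6, data at stream[15..21]='y2w674' -> body[7..13], body so far='zw1gtm0y2w674'
Chunk 3: stream[23..24]='0' size=0 (terminator). Final body='zw1gtm0y2w674' (13 bytes)
Body byte 8 at stream offset 16

Answer: 16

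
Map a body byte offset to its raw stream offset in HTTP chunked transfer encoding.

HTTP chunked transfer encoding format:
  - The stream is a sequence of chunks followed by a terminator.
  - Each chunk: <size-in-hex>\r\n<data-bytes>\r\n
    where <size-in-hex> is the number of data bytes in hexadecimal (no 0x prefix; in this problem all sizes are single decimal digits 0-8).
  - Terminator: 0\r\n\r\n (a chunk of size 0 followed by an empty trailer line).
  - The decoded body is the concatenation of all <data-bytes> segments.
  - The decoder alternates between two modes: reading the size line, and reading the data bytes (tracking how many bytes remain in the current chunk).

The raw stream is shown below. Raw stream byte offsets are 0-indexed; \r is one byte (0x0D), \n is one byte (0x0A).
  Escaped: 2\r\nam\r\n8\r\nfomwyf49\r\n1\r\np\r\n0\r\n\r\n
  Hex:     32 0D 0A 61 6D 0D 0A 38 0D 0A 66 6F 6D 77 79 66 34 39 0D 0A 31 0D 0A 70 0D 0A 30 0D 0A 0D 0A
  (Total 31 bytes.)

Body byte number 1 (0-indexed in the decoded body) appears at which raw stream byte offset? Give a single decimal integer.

Answer: 4

Derivation:
Chunk 1: stream[0..1]='2' size=0x2=2, data at stream[3..5]='am' -> body[0..2], body so far='am'
Chunk 2: stream[7..8]='8' size=0x8=8, data at stream[10..18]='fomwyf49' -> body[2..10], body so far='amfomwyf49'
Chunk 3: stream[20..21]='1' size=0x1=1, data at stream[23..24]='p' -> body[10..11], body so far='amfomwyf49p'
Chunk 4: stream[26..27]='0' size=0 (terminator). Final body='amfomwyf49p' (11 bytes)
Body byte 1 at stream offset 4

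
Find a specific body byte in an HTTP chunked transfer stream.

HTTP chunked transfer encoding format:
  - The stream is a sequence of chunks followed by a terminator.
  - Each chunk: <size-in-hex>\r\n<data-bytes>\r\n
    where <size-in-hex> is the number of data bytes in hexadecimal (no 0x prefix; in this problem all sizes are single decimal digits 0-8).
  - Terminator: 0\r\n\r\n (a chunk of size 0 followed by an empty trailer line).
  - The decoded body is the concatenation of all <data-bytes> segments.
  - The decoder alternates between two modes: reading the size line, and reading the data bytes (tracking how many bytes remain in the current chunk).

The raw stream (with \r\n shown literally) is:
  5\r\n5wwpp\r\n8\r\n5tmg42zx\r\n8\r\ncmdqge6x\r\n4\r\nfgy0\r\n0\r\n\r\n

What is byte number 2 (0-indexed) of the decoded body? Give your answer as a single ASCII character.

Answer: w

Derivation:
Chunk 1: stream[0..1]='5' size=0x5=5, data at stream[3..8]='5wwpp' -> body[0..5], body so far='5wwpp'
Chunk 2: stream[10..11]='8' size=0x8=8, data at stream[13..21]='5tmg42zx' -> body[5..13], body so far='5wwpp5tmg42zx'
Chunk 3: stream[23..24]='8' size=0x8=8, data at stream[26..34]='cmdqge6x' -> body[13..21], body so far='5wwpp5tmg42zxcmdqge6x'
Chunk 4: stream[36..37]='4' size=0x4=4, data at stream[39..43]='fgy0' -> body[21..25], body so far='5wwpp5tmg42zxcmdqge6xfgy0'
Chunk 5: stream[45..46]='0' size=0 (terminator). Final body='5wwpp5tmg42zxcmdqge6xfgy0' (25 bytes)
Body byte 2 = 'w'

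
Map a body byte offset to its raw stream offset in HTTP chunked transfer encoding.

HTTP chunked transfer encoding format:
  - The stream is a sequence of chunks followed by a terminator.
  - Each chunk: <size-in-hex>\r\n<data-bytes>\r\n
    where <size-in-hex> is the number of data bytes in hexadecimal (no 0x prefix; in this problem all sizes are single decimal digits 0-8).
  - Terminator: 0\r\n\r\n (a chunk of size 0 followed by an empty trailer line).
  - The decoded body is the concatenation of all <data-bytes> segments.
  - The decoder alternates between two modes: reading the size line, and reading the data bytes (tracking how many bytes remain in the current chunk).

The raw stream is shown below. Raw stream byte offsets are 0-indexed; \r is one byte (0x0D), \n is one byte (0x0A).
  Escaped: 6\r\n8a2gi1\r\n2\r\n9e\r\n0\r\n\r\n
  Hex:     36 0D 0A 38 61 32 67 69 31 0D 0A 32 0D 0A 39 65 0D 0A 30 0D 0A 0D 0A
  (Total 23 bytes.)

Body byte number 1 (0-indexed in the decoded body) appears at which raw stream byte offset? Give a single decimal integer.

Answer: 4

Derivation:
Chunk 1: stream[0..1]='6' size=0x6=6, data at stream[3..9]='8a2gi1' -> body[0..6], body so far='8a2gi1'
Chunk 2: stream[11..12]='2' size=0x2=2, data at stream[14..16]='9e' -> body[6..8], body so far='8a2gi19e'
Chunk 3: stream[18..19]='0' size=0 (terminator). Final body='8a2gi19e' (8 bytes)
Body byte 1 at stream offset 4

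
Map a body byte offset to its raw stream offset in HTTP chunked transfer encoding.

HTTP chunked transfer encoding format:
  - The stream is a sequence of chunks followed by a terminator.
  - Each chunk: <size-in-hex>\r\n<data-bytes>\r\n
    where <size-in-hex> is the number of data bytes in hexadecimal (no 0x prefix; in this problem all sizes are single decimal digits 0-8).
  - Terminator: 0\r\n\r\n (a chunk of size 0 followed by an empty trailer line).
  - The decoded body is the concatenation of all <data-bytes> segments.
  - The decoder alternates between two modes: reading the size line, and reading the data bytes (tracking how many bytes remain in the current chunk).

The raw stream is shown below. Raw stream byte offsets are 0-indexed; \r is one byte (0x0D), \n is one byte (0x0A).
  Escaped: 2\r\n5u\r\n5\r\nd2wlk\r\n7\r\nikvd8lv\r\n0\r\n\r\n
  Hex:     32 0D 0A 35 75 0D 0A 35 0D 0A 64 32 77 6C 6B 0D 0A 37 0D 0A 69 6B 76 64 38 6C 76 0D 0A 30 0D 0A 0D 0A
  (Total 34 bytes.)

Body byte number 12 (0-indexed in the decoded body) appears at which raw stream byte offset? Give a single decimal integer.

Chunk 1: stream[0..1]='2' size=0x2=2, data at stream[3..5]='5u' -> body[0..2], body so far='5u'
Chunk 2: stream[7..8]='5' size=0x5=5, data at stream[10..15]='d2wlk' -> body[2..7], body so far='5ud2wlk'
Chunk 3: stream[17..18]='7' size=0x7=7, data at stream[20..27]='ikvd8lv' -> body[7..14], body so far='5ud2wlkikvd8lv'
Chunk 4: stream[29..30]='0' size=0 (terminator). Final body='5ud2wlkikvd8lv' (14 bytes)
Body byte 12 at stream offset 25

Answer: 25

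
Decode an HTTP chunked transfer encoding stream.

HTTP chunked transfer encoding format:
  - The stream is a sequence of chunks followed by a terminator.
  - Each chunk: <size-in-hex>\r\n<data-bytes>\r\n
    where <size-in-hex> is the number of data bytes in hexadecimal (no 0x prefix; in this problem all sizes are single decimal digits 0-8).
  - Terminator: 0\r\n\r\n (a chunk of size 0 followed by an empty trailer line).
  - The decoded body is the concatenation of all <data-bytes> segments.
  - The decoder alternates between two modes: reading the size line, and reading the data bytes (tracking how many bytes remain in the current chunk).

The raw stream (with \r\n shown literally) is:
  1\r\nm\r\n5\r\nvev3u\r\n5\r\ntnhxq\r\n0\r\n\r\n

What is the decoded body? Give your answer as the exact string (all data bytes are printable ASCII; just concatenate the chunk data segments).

Chunk 1: stream[0..1]='1' size=0x1=1, data at stream[3..4]='m' -> body[0..1], body so far='m'
Chunk 2: stream[6..7]='5' size=0x5=5, data at stream[9..14]='vev3u' -> body[1..6], body so far='mvev3u'
Chunk 3: stream[16..17]='5' size=0x5=5, data at stream[19..24]='tnhxq' -> body[6..11], body so far='mvev3utnhxq'
Chunk 4: stream[26..27]='0' size=0 (terminator). Final body='mvev3utnhxq' (11 bytes)

Answer: mvev3utnhxq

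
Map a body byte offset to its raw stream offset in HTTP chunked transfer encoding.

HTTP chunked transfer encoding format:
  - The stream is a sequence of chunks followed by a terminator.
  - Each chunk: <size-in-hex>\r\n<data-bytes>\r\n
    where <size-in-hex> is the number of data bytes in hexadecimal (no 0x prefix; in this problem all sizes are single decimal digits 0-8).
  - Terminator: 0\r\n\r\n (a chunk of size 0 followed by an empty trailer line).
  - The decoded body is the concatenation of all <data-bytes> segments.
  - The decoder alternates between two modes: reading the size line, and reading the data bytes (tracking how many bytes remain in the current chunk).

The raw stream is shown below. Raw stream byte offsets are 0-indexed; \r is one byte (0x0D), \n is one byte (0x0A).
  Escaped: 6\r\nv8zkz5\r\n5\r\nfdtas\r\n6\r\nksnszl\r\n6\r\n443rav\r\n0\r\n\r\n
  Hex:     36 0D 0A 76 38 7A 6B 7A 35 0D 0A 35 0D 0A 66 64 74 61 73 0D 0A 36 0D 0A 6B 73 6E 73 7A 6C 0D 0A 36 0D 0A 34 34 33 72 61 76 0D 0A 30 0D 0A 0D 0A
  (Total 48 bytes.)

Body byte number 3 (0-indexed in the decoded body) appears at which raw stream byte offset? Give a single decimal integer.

Answer: 6

Derivation:
Chunk 1: stream[0..1]='6' size=0x6=6, data at stream[3..9]='v8zkz5' -> body[0..6], body so far='v8zkz5'
Chunk 2: stream[11..12]='5' size=0x5=5, data at stream[14..19]='fdtas' -> body[6..11], body so far='v8zkz5fdtas'
Chunk 3: stream[21..22]='6' size=0x6=6, data at stream[24..30]='ksnszl' -> body[11..17], body so far='v8zkz5fdtasksnszl'
Chunk 4: stream[32..33]='6' size=0x6=6, data at stream[35..41]='443rav' -> body[17..23], body so far='v8zkz5fdtasksnszl443rav'
Chunk 5: stream[43..44]='0' size=0 (terminator). Final body='v8zkz5fdtasksnszl443rav' (23 bytes)
Body byte 3 at stream offset 6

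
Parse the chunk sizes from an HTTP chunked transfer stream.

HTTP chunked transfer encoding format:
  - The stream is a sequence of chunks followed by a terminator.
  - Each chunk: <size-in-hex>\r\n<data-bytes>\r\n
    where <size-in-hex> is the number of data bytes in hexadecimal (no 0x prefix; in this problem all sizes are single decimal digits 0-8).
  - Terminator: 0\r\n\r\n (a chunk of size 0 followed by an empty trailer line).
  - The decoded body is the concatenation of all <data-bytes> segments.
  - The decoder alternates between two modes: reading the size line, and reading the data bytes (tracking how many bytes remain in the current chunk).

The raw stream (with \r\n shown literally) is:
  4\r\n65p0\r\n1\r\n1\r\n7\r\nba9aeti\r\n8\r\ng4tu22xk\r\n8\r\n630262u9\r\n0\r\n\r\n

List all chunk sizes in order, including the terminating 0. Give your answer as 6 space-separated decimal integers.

Answer: 4 1 7 8 8 0

Derivation:
Chunk 1: stream[0..1]='4' size=0x4=4, data at stream[3..7]='65p0' -> body[0..4], body so far='65p0'
Chunk 2: stream[9..10]='1' size=0x1=1, data at stream[12..13]='1' -> body[4..5], body so far='65p01'
Chunk 3: stream[15..16]='7' size=0x7=7, data at stream[18..25]='ba9aeti' -> body[5..12], body so far='65p01ba9aeti'
Chunk 4: stream[27..28]='8' size=0x8=8, data at stream[30..38]='g4tu22xk' -> body[12..20], body so far='65p01ba9aetig4tu22xk'
Chunk 5: stream[40..41]='8' size=0x8=8, data at stream[43..51]='630262u9' -> body[20..28], body so far='65p01ba9aetig4tu22xk630262u9'
Chunk 6: stream[53..54]='0' size=0 (terminator). Final body='65p01ba9aetig4tu22xk630262u9' (28 bytes)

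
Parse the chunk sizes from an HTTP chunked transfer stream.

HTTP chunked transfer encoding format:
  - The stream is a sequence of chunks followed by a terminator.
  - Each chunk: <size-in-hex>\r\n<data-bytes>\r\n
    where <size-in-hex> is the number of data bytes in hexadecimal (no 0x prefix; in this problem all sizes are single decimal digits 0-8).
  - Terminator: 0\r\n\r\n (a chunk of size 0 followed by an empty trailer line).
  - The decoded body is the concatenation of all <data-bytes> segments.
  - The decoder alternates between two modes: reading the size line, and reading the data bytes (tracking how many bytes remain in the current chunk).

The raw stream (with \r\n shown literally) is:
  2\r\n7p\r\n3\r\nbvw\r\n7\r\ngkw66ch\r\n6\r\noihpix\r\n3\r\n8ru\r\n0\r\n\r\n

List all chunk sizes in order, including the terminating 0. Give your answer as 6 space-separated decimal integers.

Answer: 2 3 7 6 3 0

Derivation:
Chunk 1: stream[0..1]='2' size=0x2=2, data at stream[3..5]='7p' -> body[0..2], body so far='7p'
Chunk 2: stream[7..8]='3' size=0x3=3, data at stream[10..13]='bvw' -> body[2..5], body so far='7pbvw'
Chunk 3: stream[15..16]='7' size=0x7=7, data at stream[18..25]='gkw66ch' -> body[5..12], body so far='7pbvwgkw66ch'
Chunk 4: stream[27..28]='6' size=0x6=6, data at stream[30..36]='oihpix' -> body[12..18], body so far='7pbvwgkw66choihpix'
Chunk 5: stream[38..39]='3' size=0x3=3, data at stream[41..44]='8ru' -> body[18..21], body so far='7pbvwgkw66choihpix8ru'
Chunk 6: stream[46..47]='0' size=0 (terminator). Final body='7pbvwgkw66choihpix8ru' (21 bytes)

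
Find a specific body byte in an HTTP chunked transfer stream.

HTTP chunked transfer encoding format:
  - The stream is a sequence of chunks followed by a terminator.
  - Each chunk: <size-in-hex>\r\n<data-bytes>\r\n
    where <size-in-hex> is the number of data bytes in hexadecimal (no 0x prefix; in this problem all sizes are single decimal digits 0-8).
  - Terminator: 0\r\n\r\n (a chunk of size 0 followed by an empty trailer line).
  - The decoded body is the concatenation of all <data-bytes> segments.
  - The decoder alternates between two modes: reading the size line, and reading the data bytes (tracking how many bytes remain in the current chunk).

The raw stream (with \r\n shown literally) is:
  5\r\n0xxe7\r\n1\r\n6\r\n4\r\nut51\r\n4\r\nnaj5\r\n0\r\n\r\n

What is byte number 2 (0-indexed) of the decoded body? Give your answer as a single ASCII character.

Answer: x

Derivation:
Chunk 1: stream[0..1]='5' size=0x5=5, data at stream[3..8]='0xxe7' -> body[0..5], body so far='0xxe7'
Chunk 2: stream[10..11]='1' size=0x1=1, data at stream[13..14]='6' -> body[5..6], body so far='0xxe76'
Chunk 3: stream[16..17]='4' size=0x4=4, data at stream[19..23]='ut51' -> body[6..10], body so far='0xxe76ut51'
Chunk 4: stream[25..26]='4' size=0x4=4, data at stream[28..32]='naj5' -> body[10..14], body so far='0xxe76ut51naj5'
Chunk 5: stream[34..35]='0' size=0 (terminator). Final body='0xxe76ut51naj5' (14 bytes)
Body byte 2 = 'x'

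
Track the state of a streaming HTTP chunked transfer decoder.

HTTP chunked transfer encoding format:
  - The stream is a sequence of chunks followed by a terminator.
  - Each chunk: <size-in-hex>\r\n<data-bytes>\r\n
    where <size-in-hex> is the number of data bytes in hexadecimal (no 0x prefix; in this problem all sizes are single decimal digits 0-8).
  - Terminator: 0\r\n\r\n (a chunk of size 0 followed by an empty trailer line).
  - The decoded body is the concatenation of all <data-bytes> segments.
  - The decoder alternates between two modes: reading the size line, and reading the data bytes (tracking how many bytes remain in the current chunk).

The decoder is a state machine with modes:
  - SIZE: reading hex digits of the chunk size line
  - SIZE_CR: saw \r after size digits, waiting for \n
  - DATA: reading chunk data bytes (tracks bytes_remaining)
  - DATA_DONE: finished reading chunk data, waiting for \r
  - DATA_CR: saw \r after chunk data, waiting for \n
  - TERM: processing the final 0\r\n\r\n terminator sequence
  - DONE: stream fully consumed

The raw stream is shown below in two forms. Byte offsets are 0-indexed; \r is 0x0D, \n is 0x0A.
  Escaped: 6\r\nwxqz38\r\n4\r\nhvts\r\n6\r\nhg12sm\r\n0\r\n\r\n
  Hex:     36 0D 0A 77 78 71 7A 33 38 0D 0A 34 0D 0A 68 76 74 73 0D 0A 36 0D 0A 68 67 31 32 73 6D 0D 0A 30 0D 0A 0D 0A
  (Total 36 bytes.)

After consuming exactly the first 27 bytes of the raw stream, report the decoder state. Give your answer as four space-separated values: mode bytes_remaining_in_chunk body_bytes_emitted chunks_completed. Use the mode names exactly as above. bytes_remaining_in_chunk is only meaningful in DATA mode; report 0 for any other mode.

Byte 0 = '6': mode=SIZE remaining=0 emitted=0 chunks_done=0
Byte 1 = 0x0D: mode=SIZE_CR remaining=0 emitted=0 chunks_done=0
Byte 2 = 0x0A: mode=DATA remaining=6 emitted=0 chunks_done=0
Byte 3 = 'w': mode=DATA remaining=5 emitted=1 chunks_done=0
Byte 4 = 'x': mode=DATA remaining=4 emitted=2 chunks_done=0
Byte 5 = 'q': mode=DATA remaining=3 emitted=3 chunks_done=0
Byte 6 = 'z': mode=DATA remaining=2 emitted=4 chunks_done=0
Byte 7 = '3': mode=DATA remaining=1 emitted=5 chunks_done=0
Byte 8 = '8': mode=DATA_DONE remaining=0 emitted=6 chunks_done=0
Byte 9 = 0x0D: mode=DATA_CR remaining=0 emitted=6 chunks_done=0
Byte 10 = 0x0A: mode=SIZE remaining=0 emitted=6 chunks_done=1
Byte 11 = '4': mode=SIZE remaining=0 emitted=6 chunks_done=1
Byte 12 = 0x0D: mode=SIZE_CR remaining=0 emitted=6 chunks_done=1
Byte 13 = 0x0A: mode=DATA remaining=4 emitted=6 chunks_done=1
Byte 14 = 'h': mode=DATA remaining=3 emitted=7 chunks_done=1
Byte 15 = 'v': mode=DATA remaining=2 emitted=8 chunks_done=1
Byte 16 = 't': mode=DATA remaining=1 emitted=9 chunks_done=1
Byte 17 = 's': mode=DATA_DONE remaining=0 emitted=10 chunks_done=1
Byte 18 = 0x0D: mode=DATA_CR remaining=0 emitted=10 chunks_done=1
Byte 19 = 0x0A: mode=SIZE remaining=0 emitted=10 chunks_done=2
Byte 20 = '6': mode=SIZE remaining=0 emitted=10 chunks_done=2
Byte 21 = 0x0D: mode=SIZE_CR remaining=0 emitted=10 chunks_done=2
Byte 22 = 0x0A: mode=DATA remaining=6 emitted=10 chunks_done=2
Byte 23 = 'h': mode=DATA remaining=5 emitted=11 chunks_done=2
Byte 24 = 'g': mode=DATA remaining=4 emitted=12 chunks_done=2
Byte 25 = '1': mode=DATA remaining=3 emitted=13 chunks_done=2
Byte 26 = '2': mode=DATA remaining=2 emitted=14 chunks_done=2

Answer: DATA 2 14 2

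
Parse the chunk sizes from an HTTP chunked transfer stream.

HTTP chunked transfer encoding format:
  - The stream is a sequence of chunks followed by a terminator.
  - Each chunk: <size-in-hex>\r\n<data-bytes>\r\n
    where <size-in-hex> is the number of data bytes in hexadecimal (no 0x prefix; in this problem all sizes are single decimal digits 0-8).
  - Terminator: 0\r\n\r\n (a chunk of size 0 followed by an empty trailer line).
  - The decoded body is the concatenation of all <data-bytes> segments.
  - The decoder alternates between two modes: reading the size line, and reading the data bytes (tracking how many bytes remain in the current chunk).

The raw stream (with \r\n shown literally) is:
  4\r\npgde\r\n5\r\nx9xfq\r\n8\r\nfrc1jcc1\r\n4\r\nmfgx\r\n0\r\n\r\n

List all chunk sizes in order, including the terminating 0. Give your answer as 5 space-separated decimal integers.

Answer: 4 5 8 4 0

Derivation:
Chunk 1: stream[0..1]='4' size=0x4=4, data at stream[3..7]='pgde' -> body[0..4], body so far='pgde'
Chunk 2: stream[9..10]='5' size=0x5=5, data at stream[12..17]='x9xfq' -> body[4..9], body so far='pgdex9xfq'
Chunk 3: stream[19..20]='8' size=0x8=8, data at stream[22..30]='frc1jcc1' -> body[9..17], body so far='pgdex9xfqfrc1jcc1'
Chunk 4: stream[32..33]='4' size=0x4=4, data at stream[35..39]='mfgx' -> body[17..21], body so far='pgdex9xfqfrc1jcc1mfgx'
Chunk 5: stream[41..42]='0' size=0 (terminator). Final body='pgdex9xfqfrc1jcc1mfgx' (21 bytes)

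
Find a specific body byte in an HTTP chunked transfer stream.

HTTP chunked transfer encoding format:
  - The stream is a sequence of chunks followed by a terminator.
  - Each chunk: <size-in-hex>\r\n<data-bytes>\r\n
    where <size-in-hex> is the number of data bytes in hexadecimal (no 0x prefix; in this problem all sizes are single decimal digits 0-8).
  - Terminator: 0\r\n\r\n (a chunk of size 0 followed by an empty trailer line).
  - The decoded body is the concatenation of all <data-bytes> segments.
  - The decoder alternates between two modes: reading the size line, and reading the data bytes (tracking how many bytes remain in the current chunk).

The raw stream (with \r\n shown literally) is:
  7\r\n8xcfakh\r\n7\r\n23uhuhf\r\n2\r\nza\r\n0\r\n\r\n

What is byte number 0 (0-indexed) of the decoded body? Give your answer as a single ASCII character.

Chunk 1: stream[0..1]='7' size=0x7=7, data at stream[3..10]='8xcfakh' -> body[0..7], body so far='8xcfakh'
Chunk 2: stream[12..13]='7' size=0x7=7, data at stream[15..22]='23uhuhf' -> body[7..14], body so far='8xcfakh23uhuhf'
Chunk 3: stream[24..25]='2' size=0x2=2, data at stream[27..29]='za' -> body[14..16], body so far='8xcfakh23uhuhfza'
Chunk 4: stream[31..32]='0' size=0 (terminator). Final body='8xcfakh23uhuhfza' (16 bytes)
Body byte 0 = '8'

Answer: 8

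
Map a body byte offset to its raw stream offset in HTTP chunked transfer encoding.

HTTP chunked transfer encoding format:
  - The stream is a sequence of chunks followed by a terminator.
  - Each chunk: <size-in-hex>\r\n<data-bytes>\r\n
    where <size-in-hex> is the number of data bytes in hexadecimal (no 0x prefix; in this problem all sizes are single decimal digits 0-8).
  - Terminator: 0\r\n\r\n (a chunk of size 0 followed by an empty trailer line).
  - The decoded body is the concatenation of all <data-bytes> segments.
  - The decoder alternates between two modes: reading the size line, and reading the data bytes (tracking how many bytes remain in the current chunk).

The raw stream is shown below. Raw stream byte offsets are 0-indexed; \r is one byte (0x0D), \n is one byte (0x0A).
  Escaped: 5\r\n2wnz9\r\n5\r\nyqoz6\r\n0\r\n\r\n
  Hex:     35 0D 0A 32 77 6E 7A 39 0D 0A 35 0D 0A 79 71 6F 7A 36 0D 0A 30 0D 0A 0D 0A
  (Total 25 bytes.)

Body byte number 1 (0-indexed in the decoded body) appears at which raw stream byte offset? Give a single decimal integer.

Chunk 1: stream[0..1]='5' size=0x5=5, data at stream[3..8]='2wnz9' -> body[0..5], body so far='2wnz9'
Chunk 2: stream[10..11]='5' size=0x5=5, data at stream[13..18]='yqoz6' -> body[5..10], body so far='2wnz9yqoz6'
Chunk 3: stream[20..21]='0' size=0 (terminator). Final body='2wnz9yqoz6' (10 bytes)
Body byte 1 at stream offset 4

Answer: 4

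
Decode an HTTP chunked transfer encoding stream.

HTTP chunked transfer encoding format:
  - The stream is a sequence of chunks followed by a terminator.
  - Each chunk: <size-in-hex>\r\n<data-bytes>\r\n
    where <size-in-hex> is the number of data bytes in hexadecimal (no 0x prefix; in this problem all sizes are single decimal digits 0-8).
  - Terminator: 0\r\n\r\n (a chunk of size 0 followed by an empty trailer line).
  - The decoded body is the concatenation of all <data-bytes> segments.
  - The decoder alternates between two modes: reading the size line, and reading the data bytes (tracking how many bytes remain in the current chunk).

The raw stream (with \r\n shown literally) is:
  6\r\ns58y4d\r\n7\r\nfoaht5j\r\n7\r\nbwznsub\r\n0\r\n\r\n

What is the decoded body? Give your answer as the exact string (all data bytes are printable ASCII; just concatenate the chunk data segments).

Answer: s58y4dfoaht5jbwznsub

Derivation:
Chunk 1: stream[0..1]='6' size=0x6=6, data at stream[3..9]='s58y4d' -> body[0..6], body so far='s58y4d'
Chunk 2: stream[11..12]='7' size=0x7=7, data at stream[14..21]='foaht5j' -> body[6..13], body so far='s58y4dfoaht5j'
Chunk 3: stream[23..24]='7' size=0x7=7, data at stream[26..33]='bwznsub' -> body[13..20], body so far='s58y4dfoaht5jbwznsub'
Chunk 4: stream[35..36]='0' size=0 (terminator). Final body='s58y4dfoaht5jbwznsub' (20 bytes)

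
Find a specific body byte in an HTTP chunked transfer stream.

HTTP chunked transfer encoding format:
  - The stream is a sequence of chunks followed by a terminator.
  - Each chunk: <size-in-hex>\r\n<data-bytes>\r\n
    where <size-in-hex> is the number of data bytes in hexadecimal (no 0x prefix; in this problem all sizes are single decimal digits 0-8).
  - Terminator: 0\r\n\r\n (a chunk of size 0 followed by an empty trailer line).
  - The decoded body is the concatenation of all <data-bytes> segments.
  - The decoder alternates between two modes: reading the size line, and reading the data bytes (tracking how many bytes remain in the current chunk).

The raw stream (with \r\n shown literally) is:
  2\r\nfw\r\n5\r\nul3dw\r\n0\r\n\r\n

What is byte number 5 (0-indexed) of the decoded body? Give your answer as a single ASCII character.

Chunk 1: stream[0..1]='2' size=0x2=2, data at stream[3..5]='fw' -> body[0..2], body so far='fw'
Chunk 2: stream[7..8]='5' size=0x5=5, data at stream[10..15]='ul3dw' -> body[2..7], body so far='fwul3dw'
Chunk 3: stream[17..18]='0' size=0 (terminator). Final body='fwul3dw' (7 bytes)
Body byte 5 = 'd'

Answer: d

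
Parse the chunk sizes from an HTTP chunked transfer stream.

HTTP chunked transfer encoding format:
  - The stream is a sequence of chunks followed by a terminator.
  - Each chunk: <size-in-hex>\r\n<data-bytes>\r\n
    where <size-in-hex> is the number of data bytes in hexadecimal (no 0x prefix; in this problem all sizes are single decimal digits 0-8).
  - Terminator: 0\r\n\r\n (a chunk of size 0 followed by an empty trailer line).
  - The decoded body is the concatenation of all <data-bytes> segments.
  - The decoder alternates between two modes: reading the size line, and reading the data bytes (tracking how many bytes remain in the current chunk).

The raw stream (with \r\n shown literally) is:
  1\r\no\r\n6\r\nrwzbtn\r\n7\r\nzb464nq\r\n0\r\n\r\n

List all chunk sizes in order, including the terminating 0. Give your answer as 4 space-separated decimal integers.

Chunk 1: stream[0..1]='1' size=0x1=1, data at stream[3..4]='o' -> body[0..1], body so far='o'
Chunk 2: stream[6..7]='6' size=0x6=6, data at stream[9..15]='rwzbtn' -> body[1..7], body so far='orwzbtn'
Chunk 3: stream[17..18]='7' size=0x7=7, data at stream[20..27]='zb464nq' -> body[7..14], body so far='orwzbtnzb464nq'
Chunk 4: stream[29..30]='0' size=0 (terminator). Final body='orwzbtnzb464nq' (14 bytes)

Answer: 1 6 7 0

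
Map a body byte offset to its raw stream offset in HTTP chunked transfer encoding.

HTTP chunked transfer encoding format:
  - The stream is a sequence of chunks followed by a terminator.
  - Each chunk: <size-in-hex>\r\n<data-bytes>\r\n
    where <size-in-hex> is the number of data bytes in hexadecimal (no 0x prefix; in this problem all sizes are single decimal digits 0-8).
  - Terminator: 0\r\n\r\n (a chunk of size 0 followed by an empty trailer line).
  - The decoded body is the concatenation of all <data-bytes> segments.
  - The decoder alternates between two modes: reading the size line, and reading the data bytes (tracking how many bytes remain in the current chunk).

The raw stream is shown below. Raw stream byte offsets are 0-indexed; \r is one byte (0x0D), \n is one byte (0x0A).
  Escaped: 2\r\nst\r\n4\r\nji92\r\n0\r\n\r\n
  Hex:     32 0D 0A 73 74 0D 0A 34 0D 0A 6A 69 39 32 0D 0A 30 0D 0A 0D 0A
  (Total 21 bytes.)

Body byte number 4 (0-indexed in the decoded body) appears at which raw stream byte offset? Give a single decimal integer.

Chunk 1: stream[0..1]='2' size=0x2=2, data at stream[3..5]='st' -> body[0..2], body so far='st'
Chunk 2: stream[7..8]='4' size=0x4=4, data at stream[10..14]='ji92' -> body[2..6], body so far='stji92'
Chunk 3: stream[16..17]='0' size=0 (terminator). Final body='stji92' (6 bytes)
Body byte 4 at stream offset 12

Answer: 12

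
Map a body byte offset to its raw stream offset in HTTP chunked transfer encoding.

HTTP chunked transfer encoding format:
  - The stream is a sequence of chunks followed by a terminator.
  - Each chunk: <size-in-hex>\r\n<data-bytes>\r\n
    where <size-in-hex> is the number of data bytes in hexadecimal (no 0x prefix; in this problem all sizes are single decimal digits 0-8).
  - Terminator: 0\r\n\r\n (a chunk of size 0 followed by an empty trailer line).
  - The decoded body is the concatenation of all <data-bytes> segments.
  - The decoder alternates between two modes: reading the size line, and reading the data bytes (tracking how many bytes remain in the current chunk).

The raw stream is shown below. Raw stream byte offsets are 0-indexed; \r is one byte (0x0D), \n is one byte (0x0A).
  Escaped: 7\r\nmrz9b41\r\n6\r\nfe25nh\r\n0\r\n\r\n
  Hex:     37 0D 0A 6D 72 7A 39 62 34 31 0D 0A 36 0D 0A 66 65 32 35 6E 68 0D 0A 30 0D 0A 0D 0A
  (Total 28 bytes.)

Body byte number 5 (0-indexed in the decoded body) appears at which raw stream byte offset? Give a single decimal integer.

Answer: 8

Derivation:
Chunk 1: stream[0..1]='7' size=0x7=7, data at stream[3..10]='mrz9b41' -> body[0..7], body so far='mrz9b41'
Chunk 2: stream[12..13]='6' size=0x6=6, data at stream[15..21]='fe25nh' -> body[7..13], body so far='mrz9b41fe25nh'
Chunk 3: stream[23..24]='0' size=0 (terminator). Final body='mrz9b41fe25nh' (13 bytes)
Body byte 5 at stream offset 8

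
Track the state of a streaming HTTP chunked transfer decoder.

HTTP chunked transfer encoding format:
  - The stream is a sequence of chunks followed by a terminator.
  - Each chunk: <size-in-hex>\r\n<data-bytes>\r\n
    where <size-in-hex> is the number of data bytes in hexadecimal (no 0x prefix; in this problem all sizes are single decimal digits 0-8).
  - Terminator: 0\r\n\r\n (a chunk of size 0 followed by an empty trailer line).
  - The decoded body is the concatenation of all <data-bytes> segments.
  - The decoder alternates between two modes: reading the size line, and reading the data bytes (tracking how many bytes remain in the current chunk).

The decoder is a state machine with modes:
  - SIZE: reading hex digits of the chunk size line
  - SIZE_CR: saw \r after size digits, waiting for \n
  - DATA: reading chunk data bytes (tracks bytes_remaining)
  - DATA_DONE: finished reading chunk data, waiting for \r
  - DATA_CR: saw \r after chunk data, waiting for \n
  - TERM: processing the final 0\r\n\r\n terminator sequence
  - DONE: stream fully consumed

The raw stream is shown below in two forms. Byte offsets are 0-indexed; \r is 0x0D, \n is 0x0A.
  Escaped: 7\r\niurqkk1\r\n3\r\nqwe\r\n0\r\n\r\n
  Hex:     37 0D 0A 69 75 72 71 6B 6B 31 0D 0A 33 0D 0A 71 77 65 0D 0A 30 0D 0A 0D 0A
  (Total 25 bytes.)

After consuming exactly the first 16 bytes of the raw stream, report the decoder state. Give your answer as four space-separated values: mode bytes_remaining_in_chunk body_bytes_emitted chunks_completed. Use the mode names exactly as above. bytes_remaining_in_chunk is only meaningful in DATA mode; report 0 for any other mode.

Answer: DATA 2 8 1

Derivation:
Byte 0 = '7': mode=SIZE remaining=0 emitted=0 chunks_done=0
Byte 1 = 0x0D: mode=SIZE_CR remaining=0 emitted=0 chunks_done=0
Byte 2 = 0x0A: mode=DATA remaining=7 emitted=0 chunks_done=0
Byte 3 = 'i': mode=DATA remaining=6 emitted=1 chunks_done=0
Byte 4 = 'u': mode=DATA remaining=5 emitted=2 chunks_done=0
Byte 5 = 'r': mode=DATA remaining=4 emitted=3 chunks_done=0
Byte 6 = 'q': mode=DATA remaining=3 emitted=4 chunks_done=0
Byte 7 = 'k': mode=DATA remaining=2 emitted=5 chunks_done=0
Byte 8 = 'k': mode=DATA remaining=1 emitted=6 chunks_done=0
Byte 9 = '1': mode=DATA_DONE remaining=0 emitted=7 chunks_done=0
Byte 10 = 0x0D: mode=DATA_CR remaining=0 emitted=7 chunks_done=0
Byte 11 = 0x0A: mode=SIZE remaining=0 emitted=7 chunks_done=1
Byte 12 = '3': mode=SIZE remaining=0 emitted=7 chunks_done=1
Byte 13 = 0x0D: mode=SIZE_CR remaining=0 emitted=7 chunks_done=1
Byte 14 = 0x0A: mode=DATA remaining=3 emitted=7 chunks_done=1
Byte 15 = 'q': mode=DATA remaining=2 emitted=8 chunks_done=1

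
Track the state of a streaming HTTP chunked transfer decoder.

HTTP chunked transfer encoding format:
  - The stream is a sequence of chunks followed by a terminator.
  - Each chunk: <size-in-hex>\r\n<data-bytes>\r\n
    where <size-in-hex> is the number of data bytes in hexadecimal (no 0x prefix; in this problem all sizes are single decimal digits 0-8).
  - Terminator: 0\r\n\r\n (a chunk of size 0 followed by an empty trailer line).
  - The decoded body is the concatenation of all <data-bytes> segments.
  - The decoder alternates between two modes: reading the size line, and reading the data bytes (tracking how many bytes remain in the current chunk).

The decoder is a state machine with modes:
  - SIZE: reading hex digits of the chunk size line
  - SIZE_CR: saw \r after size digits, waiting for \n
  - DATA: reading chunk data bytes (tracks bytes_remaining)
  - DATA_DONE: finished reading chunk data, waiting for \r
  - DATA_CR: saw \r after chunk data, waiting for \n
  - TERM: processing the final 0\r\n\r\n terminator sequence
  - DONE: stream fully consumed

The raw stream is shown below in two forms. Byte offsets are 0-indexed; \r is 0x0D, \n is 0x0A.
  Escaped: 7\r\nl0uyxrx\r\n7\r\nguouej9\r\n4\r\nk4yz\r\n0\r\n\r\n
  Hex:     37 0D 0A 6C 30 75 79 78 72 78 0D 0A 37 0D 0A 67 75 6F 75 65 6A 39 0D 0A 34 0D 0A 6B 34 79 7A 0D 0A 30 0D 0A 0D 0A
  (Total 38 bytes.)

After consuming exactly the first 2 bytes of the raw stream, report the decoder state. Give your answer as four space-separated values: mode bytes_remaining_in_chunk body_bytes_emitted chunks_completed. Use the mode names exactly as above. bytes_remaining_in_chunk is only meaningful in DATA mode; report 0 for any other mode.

Answer: SIZE_CR 0 0 0

Derivation:
Byte 0 = '7': mode=SIZE remaining=0 emitted=0 chunks_done=0
Byte 1 = 0x0D: mode=SIZE_CR remaining=0 emitted=0 chunks_done=0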